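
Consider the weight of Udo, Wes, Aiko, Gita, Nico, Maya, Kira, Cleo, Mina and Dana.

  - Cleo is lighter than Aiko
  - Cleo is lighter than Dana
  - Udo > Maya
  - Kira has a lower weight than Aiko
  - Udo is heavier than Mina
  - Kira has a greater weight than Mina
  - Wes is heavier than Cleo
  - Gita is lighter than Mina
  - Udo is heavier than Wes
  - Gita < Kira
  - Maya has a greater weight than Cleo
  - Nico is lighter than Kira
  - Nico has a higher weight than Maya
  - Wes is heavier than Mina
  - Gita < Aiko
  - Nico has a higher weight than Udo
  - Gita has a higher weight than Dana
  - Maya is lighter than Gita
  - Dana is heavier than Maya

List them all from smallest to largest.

Cleo < Maya < Dana < Gita < Mina < Wes < Udo < Nico < Kira < Aiko

Each adjacent pair is fixed by a given relation: Cleo < Maya; Maya < Dana; Dana < Gita; Gita < Mina; Mina < Wes; Wes < Udo; Udo < Nico; Nico < Kira; Kira < Aiko. Chaining them end to end gives the full order.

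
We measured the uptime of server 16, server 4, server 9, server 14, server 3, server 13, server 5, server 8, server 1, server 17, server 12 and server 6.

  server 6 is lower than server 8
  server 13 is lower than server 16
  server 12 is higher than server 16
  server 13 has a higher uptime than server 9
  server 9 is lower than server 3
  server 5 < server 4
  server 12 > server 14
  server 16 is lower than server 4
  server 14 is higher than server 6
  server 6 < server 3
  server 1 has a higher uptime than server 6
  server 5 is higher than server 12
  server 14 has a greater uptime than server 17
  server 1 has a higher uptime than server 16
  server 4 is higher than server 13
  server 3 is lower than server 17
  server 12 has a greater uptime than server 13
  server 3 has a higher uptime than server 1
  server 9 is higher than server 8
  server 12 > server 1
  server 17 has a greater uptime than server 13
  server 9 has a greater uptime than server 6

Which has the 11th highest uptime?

server 8

Chaining the given pairs: server 6 < server 8 < server 9 < server 13 < server 16 < server 1 < server 3 < server 17 < server 14 < server 12 < server 5 < server 4.
The 11th largest is server 8.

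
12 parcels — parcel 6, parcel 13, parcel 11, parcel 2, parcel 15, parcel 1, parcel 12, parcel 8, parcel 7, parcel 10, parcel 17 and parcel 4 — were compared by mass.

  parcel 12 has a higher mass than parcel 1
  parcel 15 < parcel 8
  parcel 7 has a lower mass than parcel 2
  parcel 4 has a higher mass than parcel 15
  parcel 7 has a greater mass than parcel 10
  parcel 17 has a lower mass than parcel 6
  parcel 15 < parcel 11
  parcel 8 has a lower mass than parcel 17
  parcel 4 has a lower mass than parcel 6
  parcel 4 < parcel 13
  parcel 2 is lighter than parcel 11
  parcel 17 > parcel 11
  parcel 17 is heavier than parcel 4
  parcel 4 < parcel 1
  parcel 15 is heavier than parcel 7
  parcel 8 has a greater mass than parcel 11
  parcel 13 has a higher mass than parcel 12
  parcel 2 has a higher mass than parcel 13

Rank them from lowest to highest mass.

parcel 10 < parcel 7 < parcel 15 < parcel 4 < parcel 1 < parcel 12 < parcel 13 < parcel 2 < parcel 11 < parcel 8 < parcel 17 < parcel 6

The consecutive links are each given: parcel 10 < parcel 7; parcel 7 < parcel 15; parcel 15 < parcel 4; parcel 4 < parcel 1; parcel 1 < parcel 12; parcel 12 < parcel 13; parcel 13 < parcel 2; parcel 2 < parcel 11; parcel 11 < parcel 8; parcel 8 < parcel 17; parcel 17 < parcel 6.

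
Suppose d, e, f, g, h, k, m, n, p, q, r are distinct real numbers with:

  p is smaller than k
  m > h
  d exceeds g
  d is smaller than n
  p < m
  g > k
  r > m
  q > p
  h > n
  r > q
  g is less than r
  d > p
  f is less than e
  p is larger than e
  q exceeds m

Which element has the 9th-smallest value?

m

The consecutive relations fix a unique order: f < e < p < k < g < d < n < h < m < q < r.
The 9th smallest is m.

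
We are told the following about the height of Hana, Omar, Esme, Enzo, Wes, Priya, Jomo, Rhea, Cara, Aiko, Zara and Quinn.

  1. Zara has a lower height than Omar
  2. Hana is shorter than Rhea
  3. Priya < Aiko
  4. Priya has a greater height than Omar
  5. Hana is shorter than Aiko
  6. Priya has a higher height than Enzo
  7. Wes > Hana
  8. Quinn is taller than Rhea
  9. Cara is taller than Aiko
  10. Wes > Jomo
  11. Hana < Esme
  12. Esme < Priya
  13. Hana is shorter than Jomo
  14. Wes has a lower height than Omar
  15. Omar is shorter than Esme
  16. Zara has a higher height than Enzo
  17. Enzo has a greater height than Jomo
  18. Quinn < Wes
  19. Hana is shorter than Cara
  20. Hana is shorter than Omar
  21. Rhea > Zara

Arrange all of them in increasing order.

Each adjacent pair is fixed by a given relation: Hana < Jomo; Jomo < Enzo; Enzo < Zara; Zara < Rhea; Rhea < Quinn; Quinn < Wes; Wes < Omar; Omar < Esme; Esme < Priya; Priya < Aiko; Aiko < Cara. Chaining them end to end gives the full order.

Hana < Jomo < Enzo < Zara < Rhea < Quinn < Wes < Omar < Esme < Priya < Aiko < Cara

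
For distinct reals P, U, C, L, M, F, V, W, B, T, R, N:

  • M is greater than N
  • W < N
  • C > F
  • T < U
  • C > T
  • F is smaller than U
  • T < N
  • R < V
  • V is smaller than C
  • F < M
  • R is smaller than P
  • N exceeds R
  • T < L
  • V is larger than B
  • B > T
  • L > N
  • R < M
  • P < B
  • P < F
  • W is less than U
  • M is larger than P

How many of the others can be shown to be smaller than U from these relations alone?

5

The elements the relations force below U are R, P, T, W, F — no chain reaches any other.
That is 5.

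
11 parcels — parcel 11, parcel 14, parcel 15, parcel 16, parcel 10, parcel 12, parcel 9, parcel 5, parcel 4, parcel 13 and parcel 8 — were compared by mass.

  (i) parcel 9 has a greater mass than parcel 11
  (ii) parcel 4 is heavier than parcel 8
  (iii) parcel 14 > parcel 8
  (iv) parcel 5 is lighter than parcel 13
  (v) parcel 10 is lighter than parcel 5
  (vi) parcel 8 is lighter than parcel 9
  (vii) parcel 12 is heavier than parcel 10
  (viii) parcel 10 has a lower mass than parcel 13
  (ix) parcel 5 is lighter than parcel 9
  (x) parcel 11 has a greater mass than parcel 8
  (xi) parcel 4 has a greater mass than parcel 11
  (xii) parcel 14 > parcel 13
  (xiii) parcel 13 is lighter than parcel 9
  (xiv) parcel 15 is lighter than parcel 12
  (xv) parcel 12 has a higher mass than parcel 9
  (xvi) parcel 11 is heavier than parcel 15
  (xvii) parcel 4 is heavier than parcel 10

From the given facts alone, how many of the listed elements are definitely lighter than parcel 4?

The elements the relations force below parcel 4 are parcel 10, parcel 8, parcel 15, parcel 11 — no chain reaches any other.
That is 4.

4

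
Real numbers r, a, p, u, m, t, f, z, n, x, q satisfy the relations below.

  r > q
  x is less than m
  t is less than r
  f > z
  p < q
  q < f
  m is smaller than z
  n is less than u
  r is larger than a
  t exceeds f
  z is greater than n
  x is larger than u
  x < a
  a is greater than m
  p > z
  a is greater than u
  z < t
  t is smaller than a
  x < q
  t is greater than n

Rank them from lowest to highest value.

n < u < x < m < z < p < q < f < t < a < r

The consecutive links are each given: n < u; u < x; x < m; m < z; z < p; p < q; q < f; f < t; t < a; a < r.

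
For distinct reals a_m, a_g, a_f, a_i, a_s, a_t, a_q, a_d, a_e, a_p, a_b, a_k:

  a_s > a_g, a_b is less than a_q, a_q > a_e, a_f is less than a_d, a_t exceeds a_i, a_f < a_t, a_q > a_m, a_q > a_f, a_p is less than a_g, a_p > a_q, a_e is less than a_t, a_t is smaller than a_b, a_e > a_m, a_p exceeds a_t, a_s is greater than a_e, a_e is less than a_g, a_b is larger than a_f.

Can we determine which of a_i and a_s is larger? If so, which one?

a_i < a_t < a_b < a_q < a_p < a_g < a_s, by transitivity through a_t, a_b, a_q, a_p, a_g.
So a_s is larger.

a_s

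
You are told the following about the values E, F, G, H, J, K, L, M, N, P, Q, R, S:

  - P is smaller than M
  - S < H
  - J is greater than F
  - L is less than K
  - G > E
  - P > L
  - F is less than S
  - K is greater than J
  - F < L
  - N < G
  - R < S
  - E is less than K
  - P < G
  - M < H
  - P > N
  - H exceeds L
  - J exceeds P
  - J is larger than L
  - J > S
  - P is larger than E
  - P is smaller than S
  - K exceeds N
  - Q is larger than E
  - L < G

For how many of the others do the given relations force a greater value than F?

Directly above F: L, S, J.
One step further: P, G, K, H (7 so far).
One step further: M (8 so far).
Nothing else is reachable above F; 8 in all.

8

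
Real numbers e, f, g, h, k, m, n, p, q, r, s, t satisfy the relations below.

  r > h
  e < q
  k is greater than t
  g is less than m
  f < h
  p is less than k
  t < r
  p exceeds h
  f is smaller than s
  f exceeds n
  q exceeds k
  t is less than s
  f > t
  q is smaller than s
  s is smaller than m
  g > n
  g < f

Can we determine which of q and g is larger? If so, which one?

q

g < f and f < h give g < h.
With h < p: g < f < h < p.
With p < k: g < f < h < p < k.
With k < q: g < f < h < p < k < q.
So q is larger.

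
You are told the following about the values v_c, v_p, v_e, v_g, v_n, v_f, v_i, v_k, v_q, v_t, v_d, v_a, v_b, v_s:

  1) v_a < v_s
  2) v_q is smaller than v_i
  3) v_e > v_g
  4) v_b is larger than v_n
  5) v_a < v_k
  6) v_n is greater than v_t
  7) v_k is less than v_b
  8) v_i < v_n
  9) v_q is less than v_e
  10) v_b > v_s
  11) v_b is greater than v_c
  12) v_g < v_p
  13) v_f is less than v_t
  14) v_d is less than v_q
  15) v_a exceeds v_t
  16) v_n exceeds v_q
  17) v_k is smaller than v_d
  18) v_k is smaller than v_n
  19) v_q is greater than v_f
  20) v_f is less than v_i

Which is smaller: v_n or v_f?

Chaining the given relations: v_f < v_t < v_a < v_k < v_d < v_q < v_n.
So v_f < v_n; v_f is the smaller of the two.

v_f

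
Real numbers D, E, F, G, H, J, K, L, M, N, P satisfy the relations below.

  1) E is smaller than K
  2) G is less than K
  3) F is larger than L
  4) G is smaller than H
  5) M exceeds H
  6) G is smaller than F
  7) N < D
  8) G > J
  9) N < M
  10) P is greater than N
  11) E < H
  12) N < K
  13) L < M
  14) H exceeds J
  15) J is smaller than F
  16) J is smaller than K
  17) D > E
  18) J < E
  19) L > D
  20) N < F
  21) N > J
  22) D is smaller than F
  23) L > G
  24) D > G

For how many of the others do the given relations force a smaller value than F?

6

From F the given relations immediately reach J, G, N, D, L.
From those, E — 6 in total.
Nothing else is reachable below F; 6 in all.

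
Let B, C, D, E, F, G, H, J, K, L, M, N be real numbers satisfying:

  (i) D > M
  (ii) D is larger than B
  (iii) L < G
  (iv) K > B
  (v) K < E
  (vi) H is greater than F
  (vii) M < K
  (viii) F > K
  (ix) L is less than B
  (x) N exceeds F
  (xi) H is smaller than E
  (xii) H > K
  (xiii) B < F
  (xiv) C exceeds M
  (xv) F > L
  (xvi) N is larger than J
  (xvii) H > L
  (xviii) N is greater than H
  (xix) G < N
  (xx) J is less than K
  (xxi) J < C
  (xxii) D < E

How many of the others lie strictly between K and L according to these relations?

Chaining upward from L reaches: B, G, F, D, H, E, N.
Chaining downward from K reaches: M, J, B.
Strictly between L and K are those in both lists: B — 1 element.

1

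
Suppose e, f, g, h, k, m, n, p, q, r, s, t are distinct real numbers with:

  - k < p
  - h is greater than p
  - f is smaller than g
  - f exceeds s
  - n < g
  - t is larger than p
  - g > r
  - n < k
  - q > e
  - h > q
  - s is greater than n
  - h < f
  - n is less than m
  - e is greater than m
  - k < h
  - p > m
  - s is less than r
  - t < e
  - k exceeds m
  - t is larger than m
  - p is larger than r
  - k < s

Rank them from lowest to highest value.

n < m < k < s < r < p < t < e < q < h < f < g

Nothing is placed below n, so it is least; from there n < m; m < k; k < s; s < r; r < p; p < t; t < e; e < q; q < h; h < f; f < g, each given directly.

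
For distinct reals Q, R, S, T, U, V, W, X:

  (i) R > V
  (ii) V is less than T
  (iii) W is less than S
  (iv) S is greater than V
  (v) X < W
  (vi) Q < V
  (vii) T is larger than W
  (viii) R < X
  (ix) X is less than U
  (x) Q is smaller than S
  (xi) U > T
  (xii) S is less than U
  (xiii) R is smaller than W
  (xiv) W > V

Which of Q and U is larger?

Q < V and V < R give Q < R.
With R < W: Q < V < R < W.
With W < T: Q < V < R < W < T.
With T < U: Q < V < R < W < T < U.
So Q < U; U is the larger of the two.

U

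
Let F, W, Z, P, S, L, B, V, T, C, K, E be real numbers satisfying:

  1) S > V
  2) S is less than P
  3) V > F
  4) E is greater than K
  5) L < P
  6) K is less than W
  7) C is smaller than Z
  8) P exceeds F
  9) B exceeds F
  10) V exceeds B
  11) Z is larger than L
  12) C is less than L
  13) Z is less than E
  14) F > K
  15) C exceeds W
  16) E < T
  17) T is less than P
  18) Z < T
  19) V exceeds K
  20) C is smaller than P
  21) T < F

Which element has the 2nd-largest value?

S

Piecing the relations together gives one ordering: K < W < C < L < Z < E < T < F < B < V < S < P.
Counting 2 from the largest end gives S.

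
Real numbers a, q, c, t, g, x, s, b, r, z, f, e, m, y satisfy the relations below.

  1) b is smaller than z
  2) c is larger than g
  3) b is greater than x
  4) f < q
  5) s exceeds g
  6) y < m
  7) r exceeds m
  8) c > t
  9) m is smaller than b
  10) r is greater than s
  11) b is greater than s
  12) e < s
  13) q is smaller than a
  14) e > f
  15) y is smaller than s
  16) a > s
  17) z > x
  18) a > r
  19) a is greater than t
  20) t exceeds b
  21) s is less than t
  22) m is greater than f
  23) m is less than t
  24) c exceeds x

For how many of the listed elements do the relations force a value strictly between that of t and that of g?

2

Chaining upward from g reaches: s, b, r, a, z, c.
Chaining downward from t reaches: f, x, e, y, m, s, b.
Strictly between g and t are those in both lists: s, b — 2 elements.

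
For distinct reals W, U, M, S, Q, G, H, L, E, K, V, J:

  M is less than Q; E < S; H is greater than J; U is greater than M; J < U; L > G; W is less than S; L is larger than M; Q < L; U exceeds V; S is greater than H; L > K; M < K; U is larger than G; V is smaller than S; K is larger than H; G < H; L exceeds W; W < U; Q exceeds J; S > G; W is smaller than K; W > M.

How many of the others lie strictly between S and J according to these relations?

Chaining upward from J reaches: H, U, K, Q, L.
Chaining downward from S reaches: V, M, G, H, W, E.
Strictly between J and S are those in both lists: H — 1 element.

1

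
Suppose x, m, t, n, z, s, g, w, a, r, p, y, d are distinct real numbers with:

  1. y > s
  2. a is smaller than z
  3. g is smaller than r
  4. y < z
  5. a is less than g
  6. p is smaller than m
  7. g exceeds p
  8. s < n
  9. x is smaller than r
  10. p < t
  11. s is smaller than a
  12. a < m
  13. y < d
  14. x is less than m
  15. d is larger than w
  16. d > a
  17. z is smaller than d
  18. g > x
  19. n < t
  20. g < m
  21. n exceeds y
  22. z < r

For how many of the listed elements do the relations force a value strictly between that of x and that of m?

1

The relations place x below m. An element lies strictly between them when it is forced above x and also forced below m.
Above x: {g, r}. Below m: {s, p, a, g}.
Intersection: {g} — 1.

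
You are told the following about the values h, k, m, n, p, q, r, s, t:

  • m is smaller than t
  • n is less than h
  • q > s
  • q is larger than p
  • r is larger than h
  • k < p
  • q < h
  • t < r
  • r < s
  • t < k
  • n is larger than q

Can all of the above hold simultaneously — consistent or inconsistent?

Chaining the given relations yields q < n < h < r < s, so q < s. But one relation states s < q. These cannot both hold.

inconsistent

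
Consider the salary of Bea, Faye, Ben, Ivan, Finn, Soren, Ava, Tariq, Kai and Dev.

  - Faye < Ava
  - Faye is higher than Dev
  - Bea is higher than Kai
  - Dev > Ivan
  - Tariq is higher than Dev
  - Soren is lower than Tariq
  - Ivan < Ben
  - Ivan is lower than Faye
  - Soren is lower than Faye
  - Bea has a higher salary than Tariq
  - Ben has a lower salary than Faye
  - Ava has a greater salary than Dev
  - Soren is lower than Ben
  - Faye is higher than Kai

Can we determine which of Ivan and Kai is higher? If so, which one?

undetermined

Following every chain through Ivan: above Ivan we get Dev, Ben, Tariq, Faye, Bea, Ava.
Kai is not reached, and no chain runs the other way from Kai to Ivan.
So the given relations leave the order of Ivan and Kai undetermined.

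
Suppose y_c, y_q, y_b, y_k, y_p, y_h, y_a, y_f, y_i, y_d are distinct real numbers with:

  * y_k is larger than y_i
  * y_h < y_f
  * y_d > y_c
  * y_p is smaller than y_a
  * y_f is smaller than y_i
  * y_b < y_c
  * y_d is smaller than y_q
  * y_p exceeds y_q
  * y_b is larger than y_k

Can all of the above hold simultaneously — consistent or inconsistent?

The single ordering y_h < y_f < y_i < y_k < y_b < y_c < y_d < y_q < y_p < y_a satisfies every listed relation, so no contradiction arises.

consistent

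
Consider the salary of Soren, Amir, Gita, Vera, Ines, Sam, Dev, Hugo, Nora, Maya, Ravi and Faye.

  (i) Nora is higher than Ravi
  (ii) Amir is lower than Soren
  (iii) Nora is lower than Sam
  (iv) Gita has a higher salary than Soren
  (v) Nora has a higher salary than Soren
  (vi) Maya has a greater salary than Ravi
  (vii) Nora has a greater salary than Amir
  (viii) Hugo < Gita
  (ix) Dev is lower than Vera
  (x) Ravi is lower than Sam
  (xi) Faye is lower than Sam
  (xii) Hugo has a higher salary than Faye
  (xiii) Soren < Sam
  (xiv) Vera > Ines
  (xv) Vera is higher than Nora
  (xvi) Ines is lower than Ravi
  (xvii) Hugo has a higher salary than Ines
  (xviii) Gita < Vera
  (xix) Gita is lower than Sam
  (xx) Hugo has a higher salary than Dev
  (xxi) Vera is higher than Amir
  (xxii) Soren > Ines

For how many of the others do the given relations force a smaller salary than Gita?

Directly below Gita: Soren, Hugo.
One step further: Ines, Faye, Amir, Dev (6 so far).
No other element is forced below Gita by the given relations, so the count is 6.

6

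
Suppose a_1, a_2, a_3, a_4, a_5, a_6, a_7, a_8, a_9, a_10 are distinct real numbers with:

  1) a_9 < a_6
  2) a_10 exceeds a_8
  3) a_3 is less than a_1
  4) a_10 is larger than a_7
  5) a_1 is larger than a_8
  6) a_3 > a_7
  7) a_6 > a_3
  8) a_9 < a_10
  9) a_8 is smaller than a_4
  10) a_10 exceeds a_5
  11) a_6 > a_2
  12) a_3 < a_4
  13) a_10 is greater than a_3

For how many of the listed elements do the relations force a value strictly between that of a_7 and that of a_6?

Chaining upward from a_7 reaches: a_3, a_10, a_1, a_4.
Chaining downward from a_6 reaches: a_2, a_3, a_9.
Strictly between a_7 and a_6 are those in both lists: a_3 — 1 element.

1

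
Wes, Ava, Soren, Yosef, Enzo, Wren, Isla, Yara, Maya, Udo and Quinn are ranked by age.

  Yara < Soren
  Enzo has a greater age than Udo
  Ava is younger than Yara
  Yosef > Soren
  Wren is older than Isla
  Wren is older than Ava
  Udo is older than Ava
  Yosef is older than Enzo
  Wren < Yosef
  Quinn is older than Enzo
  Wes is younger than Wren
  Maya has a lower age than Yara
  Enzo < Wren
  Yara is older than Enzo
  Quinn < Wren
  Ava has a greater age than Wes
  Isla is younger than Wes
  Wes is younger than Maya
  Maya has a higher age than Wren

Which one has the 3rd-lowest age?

Ava

Chaining the given pairs: Isla < Wes < Ava < Udo < Enzo < Quinn < Wren < Maya < Yara < Soren < Yosef.
The 3rd smallest is Ava.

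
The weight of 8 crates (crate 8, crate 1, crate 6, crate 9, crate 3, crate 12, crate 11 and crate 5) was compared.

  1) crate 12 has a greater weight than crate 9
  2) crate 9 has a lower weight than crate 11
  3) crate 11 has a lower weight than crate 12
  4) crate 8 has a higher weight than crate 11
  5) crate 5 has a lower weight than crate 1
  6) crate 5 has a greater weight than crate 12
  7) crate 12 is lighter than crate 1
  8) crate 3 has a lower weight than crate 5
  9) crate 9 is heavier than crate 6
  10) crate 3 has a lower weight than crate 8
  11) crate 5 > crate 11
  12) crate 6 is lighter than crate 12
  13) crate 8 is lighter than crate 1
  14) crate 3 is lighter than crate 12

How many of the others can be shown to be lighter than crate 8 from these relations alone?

From crate 8 the given relations immediately reach crate 3, crate 11.
From those, crate 9 — 3 in total.
From those, crate 6 — 4 in total.
Nothing else is reachable below crate 8; 4 in all.

4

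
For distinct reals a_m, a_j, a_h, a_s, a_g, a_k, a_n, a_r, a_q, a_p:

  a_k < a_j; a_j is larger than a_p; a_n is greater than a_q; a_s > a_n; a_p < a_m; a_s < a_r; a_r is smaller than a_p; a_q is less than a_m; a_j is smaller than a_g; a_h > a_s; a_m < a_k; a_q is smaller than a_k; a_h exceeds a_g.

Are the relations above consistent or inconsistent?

Every relation is compatible with a_q < a_n < a_s < a_r < a_p < a_m < a_k < a_j < a_g < a_h; the set is consistent.

consistent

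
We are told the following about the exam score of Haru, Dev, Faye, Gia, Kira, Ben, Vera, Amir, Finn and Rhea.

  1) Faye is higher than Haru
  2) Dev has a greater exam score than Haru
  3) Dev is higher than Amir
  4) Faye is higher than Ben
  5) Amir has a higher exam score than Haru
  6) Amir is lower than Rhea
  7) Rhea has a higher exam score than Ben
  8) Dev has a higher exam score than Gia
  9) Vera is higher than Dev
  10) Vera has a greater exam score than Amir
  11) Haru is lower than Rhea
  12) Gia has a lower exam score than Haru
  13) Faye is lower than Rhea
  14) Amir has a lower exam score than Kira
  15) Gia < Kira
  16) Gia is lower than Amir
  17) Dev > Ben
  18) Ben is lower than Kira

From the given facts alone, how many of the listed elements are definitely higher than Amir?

4

Directly above Amir: Rhea, Dev, Vera, Kira.
No other element is forced above Amir by the given relations, so the count is 4.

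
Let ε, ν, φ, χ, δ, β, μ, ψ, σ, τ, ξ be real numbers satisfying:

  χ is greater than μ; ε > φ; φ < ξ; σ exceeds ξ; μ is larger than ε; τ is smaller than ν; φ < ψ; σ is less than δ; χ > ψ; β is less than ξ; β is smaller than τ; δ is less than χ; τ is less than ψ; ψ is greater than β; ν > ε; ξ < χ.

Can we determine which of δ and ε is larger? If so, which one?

Following every chain through ε: above ε we get μ, ν, χ; below ε we get φ.
δ is not reached, and no chain runs the other way from δ to ε.
So the given relations leave the order of ε and δ undetermined.

undetermined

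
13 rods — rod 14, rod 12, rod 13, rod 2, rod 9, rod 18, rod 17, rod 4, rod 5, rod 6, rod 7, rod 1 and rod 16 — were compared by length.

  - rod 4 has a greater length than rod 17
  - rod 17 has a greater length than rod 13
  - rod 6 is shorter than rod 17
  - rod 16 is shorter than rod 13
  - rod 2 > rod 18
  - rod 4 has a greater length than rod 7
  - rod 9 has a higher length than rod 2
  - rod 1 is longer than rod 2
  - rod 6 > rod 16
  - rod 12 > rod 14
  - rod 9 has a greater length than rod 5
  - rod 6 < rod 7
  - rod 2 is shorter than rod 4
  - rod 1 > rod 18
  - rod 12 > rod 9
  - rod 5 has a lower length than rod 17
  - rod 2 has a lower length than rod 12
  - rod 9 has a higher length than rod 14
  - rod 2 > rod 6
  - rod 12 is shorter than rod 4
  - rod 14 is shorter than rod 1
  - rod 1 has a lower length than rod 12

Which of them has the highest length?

rod 4

Chaining downward from rod 4: directly below it, rod 2, rod 7, rod 17, rod 12; then rod 14, rod 6, rod 13, rod 5, rod 18, rod 9, rod 1; then rod 16.
That covers every other element, and nothing is given above rod 4, so rod 4 is the highest length.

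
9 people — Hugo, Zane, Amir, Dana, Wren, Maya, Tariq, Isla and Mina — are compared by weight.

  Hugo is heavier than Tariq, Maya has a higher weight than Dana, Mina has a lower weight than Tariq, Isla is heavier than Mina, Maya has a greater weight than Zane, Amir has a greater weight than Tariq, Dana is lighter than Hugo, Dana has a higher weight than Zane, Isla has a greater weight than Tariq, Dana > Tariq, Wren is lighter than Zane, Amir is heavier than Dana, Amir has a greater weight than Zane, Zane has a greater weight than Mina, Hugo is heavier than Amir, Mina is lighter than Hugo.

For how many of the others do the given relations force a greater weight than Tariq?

Directly above Tariq: Isla, Dana, Amir, Hugo.
One step further: Maya (5 so far).
No other element is forced above Tariq by the given relations, so the count is 5.

5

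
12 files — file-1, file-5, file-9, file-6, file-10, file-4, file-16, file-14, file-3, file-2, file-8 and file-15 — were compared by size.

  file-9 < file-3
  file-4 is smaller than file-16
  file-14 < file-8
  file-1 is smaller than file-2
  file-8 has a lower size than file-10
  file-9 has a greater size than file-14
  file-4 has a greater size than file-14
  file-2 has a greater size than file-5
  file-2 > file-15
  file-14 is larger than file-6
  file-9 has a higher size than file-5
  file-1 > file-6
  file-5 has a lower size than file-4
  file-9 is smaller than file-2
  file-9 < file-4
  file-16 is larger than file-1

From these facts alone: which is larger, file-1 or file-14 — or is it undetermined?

undetermined

Following every chain through file-14: above file-14 we get file-8, file-9, file-2, file-3, file-10, file-4, file-16; below file-14 we get file-6.
file-1 is not reached, and no chain runs the other way from file-1 to file-14.
So the given relations leave the order of file-14 and file-1 undetermined.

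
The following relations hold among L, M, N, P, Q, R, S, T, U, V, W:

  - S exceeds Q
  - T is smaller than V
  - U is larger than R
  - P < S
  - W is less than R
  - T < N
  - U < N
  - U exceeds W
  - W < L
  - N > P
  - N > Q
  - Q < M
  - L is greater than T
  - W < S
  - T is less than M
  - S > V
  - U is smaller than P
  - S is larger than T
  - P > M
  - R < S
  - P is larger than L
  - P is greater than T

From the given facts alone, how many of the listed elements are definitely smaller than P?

The elements the relations force below P are T, W, R, Q, L, M, U — no chain reaches any other.
That is 7.

7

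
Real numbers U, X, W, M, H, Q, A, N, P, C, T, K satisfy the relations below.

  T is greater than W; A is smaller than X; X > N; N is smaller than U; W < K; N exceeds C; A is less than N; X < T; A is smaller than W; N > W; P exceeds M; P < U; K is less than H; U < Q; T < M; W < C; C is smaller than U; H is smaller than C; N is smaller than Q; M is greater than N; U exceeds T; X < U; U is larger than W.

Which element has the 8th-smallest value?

Chaining the given pairs: A < W < K < H < C < N < X < T < M < P < U < Q.
Counting 8 from the smallest end gives T.

T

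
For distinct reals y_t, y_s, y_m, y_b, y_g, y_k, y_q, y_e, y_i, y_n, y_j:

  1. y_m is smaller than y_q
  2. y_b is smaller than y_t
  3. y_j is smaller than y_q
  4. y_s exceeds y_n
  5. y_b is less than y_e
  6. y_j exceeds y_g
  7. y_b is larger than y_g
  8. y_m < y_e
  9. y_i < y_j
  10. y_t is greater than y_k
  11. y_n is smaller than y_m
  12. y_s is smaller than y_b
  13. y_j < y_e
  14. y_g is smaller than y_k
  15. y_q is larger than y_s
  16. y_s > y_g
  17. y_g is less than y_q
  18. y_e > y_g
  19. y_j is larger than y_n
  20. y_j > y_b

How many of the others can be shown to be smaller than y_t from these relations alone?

The elements the relations force below y_t are y_g, y_n, y_s, y_b, y_k — no chain reaches any other.
That is 5.

5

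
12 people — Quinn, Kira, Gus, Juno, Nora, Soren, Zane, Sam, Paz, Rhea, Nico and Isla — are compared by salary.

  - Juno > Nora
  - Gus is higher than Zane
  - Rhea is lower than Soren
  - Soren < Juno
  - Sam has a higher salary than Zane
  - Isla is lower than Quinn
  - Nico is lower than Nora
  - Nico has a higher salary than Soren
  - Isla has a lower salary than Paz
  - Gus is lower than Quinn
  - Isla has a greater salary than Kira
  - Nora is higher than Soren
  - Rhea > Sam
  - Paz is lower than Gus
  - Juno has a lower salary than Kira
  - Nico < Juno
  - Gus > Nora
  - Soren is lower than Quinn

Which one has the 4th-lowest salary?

Soren

The consecutive relations fix a unique order: Zane < Sam < Rhea < Soren < Nico < Nora < Juno < Kira < Isla < Paz < Gus < Quinn.
The 4th smallest is Soren.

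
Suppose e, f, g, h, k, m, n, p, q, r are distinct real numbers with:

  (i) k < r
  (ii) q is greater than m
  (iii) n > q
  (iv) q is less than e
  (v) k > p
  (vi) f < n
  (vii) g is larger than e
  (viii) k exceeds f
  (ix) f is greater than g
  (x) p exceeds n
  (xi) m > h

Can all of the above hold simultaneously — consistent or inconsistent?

The single ordering h < m < q < e < g < f < n < p < k < r satisfies every listed relation, so no contradiction arises.

consistent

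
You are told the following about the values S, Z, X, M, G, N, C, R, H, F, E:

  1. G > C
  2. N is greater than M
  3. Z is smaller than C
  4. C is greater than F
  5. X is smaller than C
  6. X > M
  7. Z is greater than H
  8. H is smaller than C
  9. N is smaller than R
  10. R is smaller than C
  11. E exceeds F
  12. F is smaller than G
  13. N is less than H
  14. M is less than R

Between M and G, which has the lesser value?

M < N and N < H give M < H.
With H < Z: M < N < H < Z.
With Z < C: M < N < H < Z < C.
With C < G: M < N < H < Z < C < G.
So M < G; M is the smaller of the two.

M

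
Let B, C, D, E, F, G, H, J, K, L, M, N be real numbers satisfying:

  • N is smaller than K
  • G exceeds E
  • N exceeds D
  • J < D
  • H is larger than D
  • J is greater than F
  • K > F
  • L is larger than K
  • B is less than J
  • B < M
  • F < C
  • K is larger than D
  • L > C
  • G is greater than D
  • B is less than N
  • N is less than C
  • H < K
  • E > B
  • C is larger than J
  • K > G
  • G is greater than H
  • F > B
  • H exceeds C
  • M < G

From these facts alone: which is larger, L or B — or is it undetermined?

L

Following the relations from B: B < J < D < N < C < H < G < K < L.
So L is larger.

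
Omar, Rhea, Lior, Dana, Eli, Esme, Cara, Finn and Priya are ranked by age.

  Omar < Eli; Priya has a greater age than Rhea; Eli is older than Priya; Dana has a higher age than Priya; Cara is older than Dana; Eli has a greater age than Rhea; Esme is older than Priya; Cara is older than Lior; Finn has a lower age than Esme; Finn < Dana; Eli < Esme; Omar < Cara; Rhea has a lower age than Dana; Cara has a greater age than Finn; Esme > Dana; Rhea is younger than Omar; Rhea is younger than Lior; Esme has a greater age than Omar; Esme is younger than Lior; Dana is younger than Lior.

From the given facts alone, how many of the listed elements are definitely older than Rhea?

7

From Rhea the given relations immediately reach Priya, Omar, Dana, Eli, Lior.
From those, Esme, Cara — 7 in total.
Nothing else is reachable above Rhea; 7 in all.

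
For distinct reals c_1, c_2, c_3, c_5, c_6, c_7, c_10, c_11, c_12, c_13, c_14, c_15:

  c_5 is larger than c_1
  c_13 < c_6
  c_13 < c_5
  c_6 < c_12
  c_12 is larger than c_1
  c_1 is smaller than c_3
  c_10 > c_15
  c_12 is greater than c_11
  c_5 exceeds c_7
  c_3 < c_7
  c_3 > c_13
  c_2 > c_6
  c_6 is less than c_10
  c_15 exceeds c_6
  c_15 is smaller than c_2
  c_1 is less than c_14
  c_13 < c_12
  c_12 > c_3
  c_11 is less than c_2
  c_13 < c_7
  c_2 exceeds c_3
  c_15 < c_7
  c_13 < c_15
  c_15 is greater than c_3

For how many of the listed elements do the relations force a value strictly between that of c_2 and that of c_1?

The relations place c_1 below c_2. An element lies strictly between them when it is forced above c_1 and also forced below c_2.
Above c_1: {c_3, c_15, c_14, c_12, c_7, c_10, c_5}. Below c_2: {c_13, c_6, c_3, c_15, c_11}.
Intersection: {c_3, c_15} — 2.

2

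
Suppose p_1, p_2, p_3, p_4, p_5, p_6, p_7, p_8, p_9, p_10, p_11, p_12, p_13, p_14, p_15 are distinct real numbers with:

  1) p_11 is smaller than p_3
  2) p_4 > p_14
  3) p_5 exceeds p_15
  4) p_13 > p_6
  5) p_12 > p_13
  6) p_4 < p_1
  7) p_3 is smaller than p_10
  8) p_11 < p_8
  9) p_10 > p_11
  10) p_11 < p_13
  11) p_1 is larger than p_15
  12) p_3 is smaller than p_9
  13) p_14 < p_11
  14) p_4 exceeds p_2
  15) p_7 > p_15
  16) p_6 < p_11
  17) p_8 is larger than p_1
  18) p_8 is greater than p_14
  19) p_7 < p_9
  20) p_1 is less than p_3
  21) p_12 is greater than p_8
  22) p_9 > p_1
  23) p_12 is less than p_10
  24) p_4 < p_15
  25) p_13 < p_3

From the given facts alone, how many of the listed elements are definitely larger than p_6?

Directly above p_6: p_11, p_13.
One step further: p_8, p_12, p_3, p_10 (6 so far).
One step further: p_9 (7 so far).
Nothing else is reachable above p_6; 7 in all.

7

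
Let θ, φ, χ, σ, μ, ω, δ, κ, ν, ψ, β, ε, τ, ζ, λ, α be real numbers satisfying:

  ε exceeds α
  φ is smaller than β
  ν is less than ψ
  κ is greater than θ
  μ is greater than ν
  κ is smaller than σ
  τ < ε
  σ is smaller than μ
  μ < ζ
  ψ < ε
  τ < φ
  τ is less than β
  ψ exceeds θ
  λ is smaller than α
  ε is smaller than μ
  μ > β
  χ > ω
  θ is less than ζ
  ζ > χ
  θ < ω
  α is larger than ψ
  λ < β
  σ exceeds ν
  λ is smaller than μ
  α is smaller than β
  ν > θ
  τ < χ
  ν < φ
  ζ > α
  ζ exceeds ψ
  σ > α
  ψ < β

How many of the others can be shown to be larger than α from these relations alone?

5

The elements the relations force above α are ε, β, σ, μ, ζ — no chain reaches any other.
That is 5.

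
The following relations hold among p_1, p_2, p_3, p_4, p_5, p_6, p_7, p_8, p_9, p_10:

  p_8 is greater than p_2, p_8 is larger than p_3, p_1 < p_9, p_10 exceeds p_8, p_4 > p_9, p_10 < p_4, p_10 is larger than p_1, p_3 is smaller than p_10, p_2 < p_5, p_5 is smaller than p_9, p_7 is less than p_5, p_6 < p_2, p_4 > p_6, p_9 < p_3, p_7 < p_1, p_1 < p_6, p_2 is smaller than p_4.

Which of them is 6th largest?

Piecing the relations together gives one ordering: p_7 < p_1 < p_6 < p_2 < p_5 < p_9 < p_3 < p_8 < p_10 < p_4.
Counting 6 from the largest end gives p_5.

p_5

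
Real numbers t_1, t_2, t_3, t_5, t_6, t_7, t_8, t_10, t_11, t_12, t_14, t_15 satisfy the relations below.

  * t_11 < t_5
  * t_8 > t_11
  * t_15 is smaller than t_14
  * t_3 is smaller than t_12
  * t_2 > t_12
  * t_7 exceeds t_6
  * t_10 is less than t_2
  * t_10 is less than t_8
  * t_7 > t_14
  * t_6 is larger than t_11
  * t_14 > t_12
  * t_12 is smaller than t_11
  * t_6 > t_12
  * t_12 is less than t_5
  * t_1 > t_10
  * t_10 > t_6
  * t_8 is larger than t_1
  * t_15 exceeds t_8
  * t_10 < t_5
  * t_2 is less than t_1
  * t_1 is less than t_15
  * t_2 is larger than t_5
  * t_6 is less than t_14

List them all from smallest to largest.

Nothing is placed below t_3, so it is least; from there t_3 < t_12; t_12 < t_11; t_11 < t_6; t_6 < t_10; t_10 < t_5; t_5 < t_2; t_2 < t_1; t_1 < t_8; t_8 < t_15; t_15 < t_14; t_14 < t_7, each given directly.

t_3 < t_12 < t_11 < t_6 < t_10 < t_5 < t_2 < t_1 < t_8 < t_15 < t_14 < t_7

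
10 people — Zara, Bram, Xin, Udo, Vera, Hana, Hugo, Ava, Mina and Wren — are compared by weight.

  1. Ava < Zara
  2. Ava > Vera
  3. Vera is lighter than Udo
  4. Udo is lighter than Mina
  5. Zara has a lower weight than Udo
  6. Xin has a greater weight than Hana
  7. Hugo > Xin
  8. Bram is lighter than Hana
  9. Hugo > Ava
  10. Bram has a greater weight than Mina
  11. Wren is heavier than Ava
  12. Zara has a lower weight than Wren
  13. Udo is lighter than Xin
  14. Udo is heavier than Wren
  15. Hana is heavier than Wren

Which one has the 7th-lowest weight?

Bram

Chaining the given pairs: Vera < Ava < Zara < Wren < Udo < Mina < Bram < Hana < Xin < Hugo.
Counting 7 from the smallest end gives Bram.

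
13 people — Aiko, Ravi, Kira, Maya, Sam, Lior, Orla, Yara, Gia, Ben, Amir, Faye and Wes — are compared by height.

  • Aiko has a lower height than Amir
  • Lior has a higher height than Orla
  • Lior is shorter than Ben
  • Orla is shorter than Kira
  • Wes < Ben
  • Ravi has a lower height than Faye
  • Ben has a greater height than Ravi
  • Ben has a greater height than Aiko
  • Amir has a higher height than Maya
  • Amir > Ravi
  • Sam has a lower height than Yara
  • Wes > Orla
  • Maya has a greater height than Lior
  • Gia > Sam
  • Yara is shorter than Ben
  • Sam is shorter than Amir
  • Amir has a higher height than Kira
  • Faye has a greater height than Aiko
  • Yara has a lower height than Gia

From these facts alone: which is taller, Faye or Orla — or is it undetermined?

Following every chain through Orla: above Orla we get Lior, Wes, Kira, Maya, Ben, Amir.
Faye is not reached, and no chain runs the other way from Faye to Orla.
So the given relations leave the order of Orla and Faye undetermined.

undetermined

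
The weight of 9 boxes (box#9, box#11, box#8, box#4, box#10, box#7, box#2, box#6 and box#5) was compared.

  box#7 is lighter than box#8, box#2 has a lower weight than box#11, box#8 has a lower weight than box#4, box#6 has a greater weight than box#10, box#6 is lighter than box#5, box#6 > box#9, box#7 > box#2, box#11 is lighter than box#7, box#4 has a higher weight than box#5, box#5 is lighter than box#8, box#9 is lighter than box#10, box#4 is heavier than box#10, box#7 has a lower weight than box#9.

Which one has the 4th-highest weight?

box#6

Chaining the given pairs: box#2 < box#11 < box#7 < box#9 < box#10 < box#6 < box#5 < box#8 < box#4.
The 4th largest is box#6.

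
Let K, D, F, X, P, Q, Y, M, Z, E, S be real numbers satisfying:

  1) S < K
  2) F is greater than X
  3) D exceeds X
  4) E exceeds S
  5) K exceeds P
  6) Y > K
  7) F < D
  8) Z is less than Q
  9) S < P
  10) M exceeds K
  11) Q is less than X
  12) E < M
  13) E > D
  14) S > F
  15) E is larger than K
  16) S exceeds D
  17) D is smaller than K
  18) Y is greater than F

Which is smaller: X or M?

X < F and F < D give X < D.
With D < S: X < F < D < S.
Then S < P extends the chain to P.
With P < K: X < F < D < S < P < K.
With K < E: X < F < D < S < P < K < E.
With E < M: X < F < D < S < P < K < E < M.
So X < M; X is the smaller of the two.

X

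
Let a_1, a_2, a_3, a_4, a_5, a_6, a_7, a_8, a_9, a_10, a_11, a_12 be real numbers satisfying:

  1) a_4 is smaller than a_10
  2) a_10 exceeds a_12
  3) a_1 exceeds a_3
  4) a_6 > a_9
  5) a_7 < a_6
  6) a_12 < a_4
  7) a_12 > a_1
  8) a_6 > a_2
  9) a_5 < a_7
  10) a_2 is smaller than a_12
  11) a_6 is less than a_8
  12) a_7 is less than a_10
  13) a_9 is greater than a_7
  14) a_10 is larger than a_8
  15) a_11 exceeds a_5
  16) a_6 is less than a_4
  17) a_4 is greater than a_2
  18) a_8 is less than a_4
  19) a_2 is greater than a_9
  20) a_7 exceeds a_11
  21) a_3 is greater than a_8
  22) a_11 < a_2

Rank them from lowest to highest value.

a_5 < a_11 < a_7 < a_9 < a_2 < a_6 < a_8 < a_3 < a_1 < a_12 < a_4 < a_10

The consecutive links are each given: a_5 < a_11; a_11 < a_7; a_7 < a_9; a_9 < a_2; a_2 < a_6; a_6 < a_8; a_8 < a_3; a_3 < a_1; a_1 < a_12; a_12 < a_4; a_4 < a_10.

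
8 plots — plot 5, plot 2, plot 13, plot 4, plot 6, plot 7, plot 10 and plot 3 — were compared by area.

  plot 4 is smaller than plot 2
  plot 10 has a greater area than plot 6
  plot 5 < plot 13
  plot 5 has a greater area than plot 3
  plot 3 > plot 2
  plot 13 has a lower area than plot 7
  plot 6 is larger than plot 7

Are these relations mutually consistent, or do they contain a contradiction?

Every relation is compatible with plot 4 < plot 2 < plot 3 < plot 5 < plot 13 < plot 7 < plot 6 < plot 10; the set is consistent.

consistent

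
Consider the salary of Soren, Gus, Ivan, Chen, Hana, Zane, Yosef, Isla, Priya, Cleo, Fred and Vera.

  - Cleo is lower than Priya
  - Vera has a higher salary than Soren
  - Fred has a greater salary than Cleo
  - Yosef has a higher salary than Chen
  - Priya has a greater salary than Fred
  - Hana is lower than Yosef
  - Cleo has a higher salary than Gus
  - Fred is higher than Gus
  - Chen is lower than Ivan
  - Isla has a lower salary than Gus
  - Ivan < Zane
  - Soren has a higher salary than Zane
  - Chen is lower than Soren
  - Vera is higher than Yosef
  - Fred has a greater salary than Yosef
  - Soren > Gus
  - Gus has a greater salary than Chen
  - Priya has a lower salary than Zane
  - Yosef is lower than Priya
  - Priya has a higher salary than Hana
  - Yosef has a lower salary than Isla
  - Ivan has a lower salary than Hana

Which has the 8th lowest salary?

Fred

Piecing the relations together gives one ordering: Chen < Ivan < Hana < Yosef < Isla < Gus < Cleo < Fred < Priya < Zane < Soren < Vera.
The 8th smallest is Fred.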